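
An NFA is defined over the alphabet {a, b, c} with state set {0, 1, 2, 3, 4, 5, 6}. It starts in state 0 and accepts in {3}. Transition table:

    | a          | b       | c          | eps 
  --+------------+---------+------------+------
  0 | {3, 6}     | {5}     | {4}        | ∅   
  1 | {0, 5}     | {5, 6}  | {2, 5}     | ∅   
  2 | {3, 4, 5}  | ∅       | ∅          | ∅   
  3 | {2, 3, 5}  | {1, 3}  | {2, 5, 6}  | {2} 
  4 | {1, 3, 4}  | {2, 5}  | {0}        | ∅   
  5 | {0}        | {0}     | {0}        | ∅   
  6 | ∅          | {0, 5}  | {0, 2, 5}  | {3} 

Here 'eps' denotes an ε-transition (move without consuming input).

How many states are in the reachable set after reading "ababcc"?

6

Start in {0}.
Read 'a': 0→{3, 6}; union {3, 6}; ε-closure = {2, 3, 6}.
Read 'b': 2→∅, 3→{1, 3}, 6→{0, 5}; union {0, 1, 3, 5}; ε-closure = {0, 1, 2, 3, 5}.
Read 'a': 0→{3, 6}, 1→{0, 5}, 2→{3, 4, 5}, 3→{2, 3, 5}, 5→{0}; now {0, 2, 3, 4, 5, 6}.
Read 'b': 0→{5}, 2→∅, 3→{1, 3}, 4→{2, 5}, 5→{0}, 6→{0, 5}; now {0, 1, 2, 3, 5}.
Read 'c': 0→{4}, 1→{2, 5}, 2→∅, 3→{2, 5, 6}, 5→{0}; union {0, 2, 4, 5, 6}; ε-closure = {0, 2, 3, 4, 5, 6}.
Read 'c': 0→{4}, 2→∅, 3→{2, 5, 6}, 4→{0}, 5→{0}, 6→{0, 2, 5}; union {0, 2, 4, 5, 6}; ε-closure = {0, 2, 3, 4, 5, 6}.
That set has 6 states.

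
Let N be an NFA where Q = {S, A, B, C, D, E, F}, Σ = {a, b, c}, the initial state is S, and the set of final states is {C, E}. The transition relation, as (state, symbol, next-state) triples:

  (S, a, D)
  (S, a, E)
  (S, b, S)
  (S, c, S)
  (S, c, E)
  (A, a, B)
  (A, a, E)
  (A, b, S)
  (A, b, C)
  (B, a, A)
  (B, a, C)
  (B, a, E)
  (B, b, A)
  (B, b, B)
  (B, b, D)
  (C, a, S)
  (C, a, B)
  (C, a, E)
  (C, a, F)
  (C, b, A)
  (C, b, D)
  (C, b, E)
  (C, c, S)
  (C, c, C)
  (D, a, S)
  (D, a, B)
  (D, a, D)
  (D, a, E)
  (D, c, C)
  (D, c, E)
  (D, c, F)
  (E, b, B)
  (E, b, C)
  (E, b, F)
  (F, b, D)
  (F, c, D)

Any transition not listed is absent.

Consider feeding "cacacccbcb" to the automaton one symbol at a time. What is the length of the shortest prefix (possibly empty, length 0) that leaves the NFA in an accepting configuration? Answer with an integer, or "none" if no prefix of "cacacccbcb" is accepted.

Start in {S}.
Read 'c': S→{S, E}; now {S, E}.
None of the earlier sets intersect F, but {S, E} does.

1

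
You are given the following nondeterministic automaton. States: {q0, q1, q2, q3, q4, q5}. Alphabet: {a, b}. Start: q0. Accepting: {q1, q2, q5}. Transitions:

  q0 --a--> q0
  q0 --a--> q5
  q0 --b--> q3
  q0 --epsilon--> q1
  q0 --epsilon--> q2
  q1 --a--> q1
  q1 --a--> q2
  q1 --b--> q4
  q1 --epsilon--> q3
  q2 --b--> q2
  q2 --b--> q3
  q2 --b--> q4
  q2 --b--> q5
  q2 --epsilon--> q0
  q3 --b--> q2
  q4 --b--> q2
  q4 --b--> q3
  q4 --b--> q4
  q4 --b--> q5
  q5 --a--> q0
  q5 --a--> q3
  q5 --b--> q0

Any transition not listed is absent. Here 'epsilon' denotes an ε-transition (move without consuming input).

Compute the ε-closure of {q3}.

{q3}

Begin with {q3}.
No ε-moves leave this set, so the closure equals the set itself.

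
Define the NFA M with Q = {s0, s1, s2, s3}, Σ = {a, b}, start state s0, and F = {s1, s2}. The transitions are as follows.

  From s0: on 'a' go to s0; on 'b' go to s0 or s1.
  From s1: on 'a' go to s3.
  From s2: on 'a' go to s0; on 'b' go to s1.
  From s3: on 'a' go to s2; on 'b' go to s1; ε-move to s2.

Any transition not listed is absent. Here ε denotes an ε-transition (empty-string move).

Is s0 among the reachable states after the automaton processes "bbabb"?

Start in {s0}.
Read 'b': s0→{s0, s1}; now {s0, s1}.
Read 'b': s0→{s0, s1}, s1→∅; now {s0, s1}.
Read 'a': s0→{s0}, s1→{s3}; union {s0, s3}; ε-closure = {s0, s2, s3}.
Read 'b': s0→{s0, s1}, s2→{s1}, s3→{s1}; now {s0, s1}.
Read 'b': s0→{s0, s1}, s1→∅; now {s0, s1}.
State s0 is in {s0, s1}.

Yes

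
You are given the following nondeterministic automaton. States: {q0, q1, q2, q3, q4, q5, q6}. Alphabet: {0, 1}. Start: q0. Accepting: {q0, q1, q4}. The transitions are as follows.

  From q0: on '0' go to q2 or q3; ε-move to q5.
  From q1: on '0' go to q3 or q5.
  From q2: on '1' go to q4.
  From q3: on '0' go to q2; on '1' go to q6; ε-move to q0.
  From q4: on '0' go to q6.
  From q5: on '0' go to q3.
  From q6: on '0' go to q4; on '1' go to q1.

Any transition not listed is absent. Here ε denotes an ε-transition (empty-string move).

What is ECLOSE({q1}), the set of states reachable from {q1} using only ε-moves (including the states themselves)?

Begin with {q1}.
No ε-moves leave this set, so the closure equals the set itself.

{q1}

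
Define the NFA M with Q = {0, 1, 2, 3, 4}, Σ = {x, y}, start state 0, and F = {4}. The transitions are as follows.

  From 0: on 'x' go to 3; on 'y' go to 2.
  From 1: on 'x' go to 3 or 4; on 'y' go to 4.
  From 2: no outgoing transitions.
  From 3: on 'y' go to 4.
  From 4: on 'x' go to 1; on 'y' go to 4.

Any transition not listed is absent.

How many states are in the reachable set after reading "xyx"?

1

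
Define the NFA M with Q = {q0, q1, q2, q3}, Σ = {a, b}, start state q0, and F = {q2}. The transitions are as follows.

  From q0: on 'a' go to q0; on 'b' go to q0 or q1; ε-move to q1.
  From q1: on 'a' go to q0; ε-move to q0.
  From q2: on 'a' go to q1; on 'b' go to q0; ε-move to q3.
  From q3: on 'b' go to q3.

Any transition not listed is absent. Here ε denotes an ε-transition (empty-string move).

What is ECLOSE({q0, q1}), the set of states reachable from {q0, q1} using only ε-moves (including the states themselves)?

Begin with {q0, q1}.
No ε-moves leave this set, so the closure equals the set itself.

{q0, q1}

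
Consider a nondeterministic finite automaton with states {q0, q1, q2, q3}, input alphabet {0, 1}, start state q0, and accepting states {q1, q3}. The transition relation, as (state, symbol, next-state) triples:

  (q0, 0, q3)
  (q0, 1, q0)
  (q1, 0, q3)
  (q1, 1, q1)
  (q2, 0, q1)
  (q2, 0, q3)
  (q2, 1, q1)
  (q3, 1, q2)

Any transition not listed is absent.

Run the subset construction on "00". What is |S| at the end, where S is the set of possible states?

Start in {q0}.
Read '0': {q0} → {q3}.
Read '0': {q3} → ∅.
That set has 0 states.

0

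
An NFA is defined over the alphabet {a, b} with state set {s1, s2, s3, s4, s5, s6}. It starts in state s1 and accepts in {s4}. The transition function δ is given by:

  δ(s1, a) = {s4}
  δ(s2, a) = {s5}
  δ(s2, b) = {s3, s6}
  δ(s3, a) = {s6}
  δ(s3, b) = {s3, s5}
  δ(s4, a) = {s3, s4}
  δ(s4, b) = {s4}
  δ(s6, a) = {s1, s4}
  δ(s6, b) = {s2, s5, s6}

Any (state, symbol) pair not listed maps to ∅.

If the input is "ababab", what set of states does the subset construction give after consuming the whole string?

{s2, s3, s4, s5, s6}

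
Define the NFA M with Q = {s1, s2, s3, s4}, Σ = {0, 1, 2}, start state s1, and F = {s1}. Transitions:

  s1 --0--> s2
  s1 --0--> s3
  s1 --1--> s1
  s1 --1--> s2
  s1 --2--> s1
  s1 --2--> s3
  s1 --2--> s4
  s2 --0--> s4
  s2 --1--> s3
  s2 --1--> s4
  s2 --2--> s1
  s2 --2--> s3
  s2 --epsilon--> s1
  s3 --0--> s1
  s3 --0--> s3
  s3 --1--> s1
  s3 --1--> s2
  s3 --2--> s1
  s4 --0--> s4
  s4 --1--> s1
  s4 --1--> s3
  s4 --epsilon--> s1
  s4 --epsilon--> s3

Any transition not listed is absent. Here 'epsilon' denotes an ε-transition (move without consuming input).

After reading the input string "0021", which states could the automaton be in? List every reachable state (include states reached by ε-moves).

{s1, s2, s3}

Start in {s1}.
Read '0': s1→{s2, s3}; union {s2, s3}; ε-closure = {s1, s2, s3}.
Read '0': s1→{s2, s3}, s2→{s4}, s3→{s1, s3}; now {s1, s2, s3, s4}.
Read '2': s1→{s1, s3, s4}, s2→{s1, s3}, s3→{s1}, s4→∅; now {s1, s3, s4}.
Read '1': s1→{s1, s2}, s3→{s1, s2}, s4→{s1, s3}; now {s1, s2, s3}.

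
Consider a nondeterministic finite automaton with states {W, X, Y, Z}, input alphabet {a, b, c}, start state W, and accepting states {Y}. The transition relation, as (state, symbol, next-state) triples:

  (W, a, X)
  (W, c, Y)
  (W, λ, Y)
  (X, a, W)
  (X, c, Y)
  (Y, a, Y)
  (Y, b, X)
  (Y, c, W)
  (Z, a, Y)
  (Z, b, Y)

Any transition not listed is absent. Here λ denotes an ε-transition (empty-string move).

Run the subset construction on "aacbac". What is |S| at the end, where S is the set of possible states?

2

Start: ε-closure({W}) = {W, Y}.
Read 'a': W→{X}, Y→{Y}; now {X, Y}.
Read 'a': X→{W}, Y→{Y}; now {W, Y}.
Read 'c': W→{Y}, Y→{W}; now {W, Y}.
Read 'b': W→∅, Y→{X}; now {X}.
Read 'a': X→{W}; union {W}; ε-closure = {W, Y}.
Read 'c': W→{Y}, Y→{W}; now {W, Y}.
That set has 2 states.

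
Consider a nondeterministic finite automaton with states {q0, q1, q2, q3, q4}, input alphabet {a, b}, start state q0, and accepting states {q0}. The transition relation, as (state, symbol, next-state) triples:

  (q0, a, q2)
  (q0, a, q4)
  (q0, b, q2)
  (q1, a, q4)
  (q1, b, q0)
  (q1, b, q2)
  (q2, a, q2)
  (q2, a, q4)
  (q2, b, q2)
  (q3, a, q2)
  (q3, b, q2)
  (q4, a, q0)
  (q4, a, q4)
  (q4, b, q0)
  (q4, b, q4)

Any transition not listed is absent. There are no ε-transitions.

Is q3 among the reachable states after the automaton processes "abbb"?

Start in {q0}.
Read 'a': {q0} → {q2, q4}.
Read 'b': {q2, q4} → {q0, q2, q4}.
Read 'b': {q0, q2, q4} → {q0, q2, q4}.
Read 'b': {q0, q2, q4} → {q0, q2, q4}.
State q3 is not in {q0, q2, q4}.

No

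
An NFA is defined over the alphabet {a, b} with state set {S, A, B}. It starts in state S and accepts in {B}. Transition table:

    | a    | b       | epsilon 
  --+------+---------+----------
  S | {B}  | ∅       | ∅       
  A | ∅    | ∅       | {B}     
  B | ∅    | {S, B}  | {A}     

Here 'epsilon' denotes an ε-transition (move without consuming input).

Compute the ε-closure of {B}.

{A, B}

Begin with {B}.
ε-move B → A; add A.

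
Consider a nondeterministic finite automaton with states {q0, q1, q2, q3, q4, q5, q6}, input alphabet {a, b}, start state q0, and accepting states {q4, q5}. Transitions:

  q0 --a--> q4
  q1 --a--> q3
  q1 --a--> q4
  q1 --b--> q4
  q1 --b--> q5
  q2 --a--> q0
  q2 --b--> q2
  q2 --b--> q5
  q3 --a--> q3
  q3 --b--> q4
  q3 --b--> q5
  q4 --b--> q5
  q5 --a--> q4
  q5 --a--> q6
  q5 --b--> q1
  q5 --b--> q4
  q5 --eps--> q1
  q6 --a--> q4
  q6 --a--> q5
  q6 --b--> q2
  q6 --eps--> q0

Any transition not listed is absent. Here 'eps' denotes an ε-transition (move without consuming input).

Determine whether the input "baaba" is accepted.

Start in {q0}.
Read 'b': {q0} → ∅.
The set is empty and remains empty for the remaining 4 symbols.
The final set ∅ contains no accepting state.

No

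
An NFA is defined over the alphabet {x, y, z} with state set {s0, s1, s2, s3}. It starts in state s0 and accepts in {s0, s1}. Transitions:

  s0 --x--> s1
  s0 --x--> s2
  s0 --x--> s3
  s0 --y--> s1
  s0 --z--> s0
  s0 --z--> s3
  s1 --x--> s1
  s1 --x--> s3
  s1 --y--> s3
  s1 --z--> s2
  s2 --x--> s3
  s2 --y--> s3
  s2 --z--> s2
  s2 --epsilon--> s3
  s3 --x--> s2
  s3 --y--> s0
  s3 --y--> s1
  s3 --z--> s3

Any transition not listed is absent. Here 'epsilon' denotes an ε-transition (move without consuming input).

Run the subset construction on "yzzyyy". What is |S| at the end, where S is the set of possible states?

Start in {s0}.
Read 'y': {s0} → {s1}.
Read 'z': {s1} → {s2, s3}.
Read 'z': {s2, s3} → {s2, s3}.
Read 'y': {s2, s3} → {s0, s1, s3}.
Read 'y': {s0, s1, s3} → {s0, s1, s3}.
Read 'y': {s0, s1, s3} → {s0, s1, s3}.
That set has 3 states.

3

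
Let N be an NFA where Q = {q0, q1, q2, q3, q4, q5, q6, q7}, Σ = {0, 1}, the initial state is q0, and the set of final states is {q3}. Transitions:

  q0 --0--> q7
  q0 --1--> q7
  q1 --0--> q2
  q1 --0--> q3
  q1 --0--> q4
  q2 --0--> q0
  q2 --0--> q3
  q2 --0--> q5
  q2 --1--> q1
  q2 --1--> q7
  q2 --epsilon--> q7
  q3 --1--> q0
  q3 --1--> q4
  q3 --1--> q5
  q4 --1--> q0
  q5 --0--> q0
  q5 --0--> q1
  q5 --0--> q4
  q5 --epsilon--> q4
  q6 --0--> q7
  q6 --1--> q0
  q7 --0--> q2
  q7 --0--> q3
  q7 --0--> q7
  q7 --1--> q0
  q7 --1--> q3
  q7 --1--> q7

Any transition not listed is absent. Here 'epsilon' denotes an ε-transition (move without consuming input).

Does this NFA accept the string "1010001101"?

Yes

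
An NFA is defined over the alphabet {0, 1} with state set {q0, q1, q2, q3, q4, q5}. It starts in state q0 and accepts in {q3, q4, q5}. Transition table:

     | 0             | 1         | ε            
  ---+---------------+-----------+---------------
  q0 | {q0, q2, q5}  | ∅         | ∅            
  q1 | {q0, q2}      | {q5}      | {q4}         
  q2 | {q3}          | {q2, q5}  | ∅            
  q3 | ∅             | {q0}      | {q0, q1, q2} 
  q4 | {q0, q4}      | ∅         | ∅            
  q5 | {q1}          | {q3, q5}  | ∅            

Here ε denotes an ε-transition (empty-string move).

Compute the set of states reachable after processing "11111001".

Start in {q0}.
Read '1': {q0} → ∅.
The set is empty and remains empty for the remaining 7 symbols.

∅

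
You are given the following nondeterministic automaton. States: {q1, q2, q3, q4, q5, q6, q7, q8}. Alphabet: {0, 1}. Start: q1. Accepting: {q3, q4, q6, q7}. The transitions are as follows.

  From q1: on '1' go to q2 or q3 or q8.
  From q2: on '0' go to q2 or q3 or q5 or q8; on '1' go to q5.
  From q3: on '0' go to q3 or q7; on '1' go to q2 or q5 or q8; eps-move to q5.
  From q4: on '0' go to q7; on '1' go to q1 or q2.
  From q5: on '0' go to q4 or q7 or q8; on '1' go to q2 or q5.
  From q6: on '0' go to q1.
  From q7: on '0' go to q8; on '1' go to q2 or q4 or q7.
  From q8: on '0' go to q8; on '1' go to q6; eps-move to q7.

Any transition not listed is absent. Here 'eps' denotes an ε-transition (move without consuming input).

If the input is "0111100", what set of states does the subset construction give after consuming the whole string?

Start in {q1}.
Read '0': {q1} → ∅.
The set is empty and remains empty for the remaining 6 symbols.

∅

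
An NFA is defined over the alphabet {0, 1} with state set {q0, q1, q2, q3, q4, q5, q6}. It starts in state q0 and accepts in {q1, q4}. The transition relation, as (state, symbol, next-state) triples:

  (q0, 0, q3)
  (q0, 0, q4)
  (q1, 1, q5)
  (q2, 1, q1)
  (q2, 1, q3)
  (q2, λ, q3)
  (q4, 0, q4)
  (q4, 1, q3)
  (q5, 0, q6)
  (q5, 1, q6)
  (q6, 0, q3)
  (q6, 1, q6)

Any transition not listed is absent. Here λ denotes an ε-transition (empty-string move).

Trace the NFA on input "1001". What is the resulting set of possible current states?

∅

Start in {q0}.
Read '1': q0→∅; now ∅.
The set is empty and remains empty for the remaining 3 symbols.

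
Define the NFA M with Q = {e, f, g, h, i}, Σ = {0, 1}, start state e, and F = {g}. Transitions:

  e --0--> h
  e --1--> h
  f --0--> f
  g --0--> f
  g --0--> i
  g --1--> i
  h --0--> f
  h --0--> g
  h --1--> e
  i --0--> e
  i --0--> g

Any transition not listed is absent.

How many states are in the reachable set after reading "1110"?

Start in {e}.
Read '1': e→{h}; now {h}.
Read '1': h→{e}; now {e}.
Read '1': e→{h}; now {h}.
Read '0': h→{f, g}; now {f, g}.
That set has 2 states.

2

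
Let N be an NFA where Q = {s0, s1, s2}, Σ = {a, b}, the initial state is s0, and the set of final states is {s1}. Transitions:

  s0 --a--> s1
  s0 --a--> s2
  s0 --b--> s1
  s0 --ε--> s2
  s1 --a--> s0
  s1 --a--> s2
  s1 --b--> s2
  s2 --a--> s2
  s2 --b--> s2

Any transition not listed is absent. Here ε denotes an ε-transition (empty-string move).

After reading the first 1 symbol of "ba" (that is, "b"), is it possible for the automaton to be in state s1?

Yes

Start: ε-closure({s0}) = {s0, s2}.
Read 'b': s0→{s1}, s2→{s2}; now {s1, s2}.
State s1 is in {s1, s2}.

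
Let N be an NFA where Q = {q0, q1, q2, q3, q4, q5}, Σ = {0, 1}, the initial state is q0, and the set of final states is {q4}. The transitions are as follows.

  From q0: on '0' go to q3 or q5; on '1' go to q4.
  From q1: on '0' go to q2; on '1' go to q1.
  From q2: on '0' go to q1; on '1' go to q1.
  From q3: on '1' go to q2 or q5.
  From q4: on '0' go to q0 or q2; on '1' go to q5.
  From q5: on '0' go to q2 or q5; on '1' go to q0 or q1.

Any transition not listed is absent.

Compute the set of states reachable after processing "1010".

Start in {q0}.
Read '1': q0→{q4}; now {q4}.
Read '0': q4→{q0, q2}; now {q0, q2}.
Read '1': q0→{q4}, q2→{q1}; now {q1, q4}.
Read '0': q1→{q2}, q4→{q0, q2}; now {q0, q2}.

{q0, q2}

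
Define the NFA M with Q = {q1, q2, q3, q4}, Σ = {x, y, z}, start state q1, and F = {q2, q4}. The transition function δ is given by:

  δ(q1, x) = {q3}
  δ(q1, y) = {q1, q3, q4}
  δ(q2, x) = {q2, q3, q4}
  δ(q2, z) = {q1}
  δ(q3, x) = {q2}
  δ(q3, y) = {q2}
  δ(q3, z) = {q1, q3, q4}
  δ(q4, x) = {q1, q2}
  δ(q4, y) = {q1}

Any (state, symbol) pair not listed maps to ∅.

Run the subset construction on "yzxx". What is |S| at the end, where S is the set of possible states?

Start in {q1}.
Read 'y': q1→{q1, q3, q4}; now {q1, q3, q4}.
Read 'z': q1→∅, q3→{q1, q3, q4}, q4→∅; now {q1, q3, q4}.
Read 'x': q1→{q3}, q3→{q2}, q4→{q1, q2}; now {q1, q2, q3}.
Read 'x': q1→{q3}, q2→{q2, q3, q4}, q3→{q2}; now {q2, q3, q4}.
That set has 3 states.

3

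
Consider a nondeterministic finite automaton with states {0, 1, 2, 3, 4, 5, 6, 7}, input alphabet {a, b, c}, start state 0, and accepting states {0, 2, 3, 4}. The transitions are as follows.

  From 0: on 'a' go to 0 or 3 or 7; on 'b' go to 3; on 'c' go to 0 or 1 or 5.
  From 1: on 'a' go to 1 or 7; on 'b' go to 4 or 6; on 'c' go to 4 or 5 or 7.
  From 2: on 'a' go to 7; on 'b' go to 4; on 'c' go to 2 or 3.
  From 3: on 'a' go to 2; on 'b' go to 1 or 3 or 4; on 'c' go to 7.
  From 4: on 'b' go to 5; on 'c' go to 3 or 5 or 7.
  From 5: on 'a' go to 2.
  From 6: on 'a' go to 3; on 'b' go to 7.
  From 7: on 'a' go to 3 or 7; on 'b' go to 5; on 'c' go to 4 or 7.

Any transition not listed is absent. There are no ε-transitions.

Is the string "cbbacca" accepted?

Yes

Start in {0}.
Read 'c': 0→{0, 1, 5}; now {0, 1, 5}.
Read 'b': 0→{3}, 1→{4, 6}, 5→∅; now {3, 4, 6}.
Read 'b': 3→{1, 3, 4}, 4→{5}, 6→{7}; now {1, 3, 4, 5, 7}.
Read 'a': 1→{1, 7}, 3→{2}, 4→∅, 5→{2}, 7→{3, 7}; now {1, 2, 3, 7}.
Read 'c': 1→{4, 5, 7}, 2→{2, 3}, 3→{7}, 7→{4, 7}; now {2, 3, 4, 5, 7}.
Read 'c': 2→{2, 3}, 3→{7}, 4→{3, 5, 7}, 5→∅, 7→{4, 7}; now {2, 3, 4, 5, 7}.
Read 'a': 2→{7}, 3→{2}, 4→∅, 5→{2}, 7→{3, 7}; now {2, 3, 7}.
The final set {2, 3, 7} contains the accepting states 2, 3.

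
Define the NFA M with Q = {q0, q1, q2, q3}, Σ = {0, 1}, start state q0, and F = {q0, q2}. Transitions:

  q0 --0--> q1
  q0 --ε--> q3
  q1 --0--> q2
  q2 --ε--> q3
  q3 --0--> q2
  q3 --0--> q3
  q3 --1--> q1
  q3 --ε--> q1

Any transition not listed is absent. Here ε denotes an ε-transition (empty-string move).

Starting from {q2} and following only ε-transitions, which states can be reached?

Begin with {q2}.
ε-move q2 → q3; add q3.
ε-move q3 → q1; add q1.

{q1, q2, q3}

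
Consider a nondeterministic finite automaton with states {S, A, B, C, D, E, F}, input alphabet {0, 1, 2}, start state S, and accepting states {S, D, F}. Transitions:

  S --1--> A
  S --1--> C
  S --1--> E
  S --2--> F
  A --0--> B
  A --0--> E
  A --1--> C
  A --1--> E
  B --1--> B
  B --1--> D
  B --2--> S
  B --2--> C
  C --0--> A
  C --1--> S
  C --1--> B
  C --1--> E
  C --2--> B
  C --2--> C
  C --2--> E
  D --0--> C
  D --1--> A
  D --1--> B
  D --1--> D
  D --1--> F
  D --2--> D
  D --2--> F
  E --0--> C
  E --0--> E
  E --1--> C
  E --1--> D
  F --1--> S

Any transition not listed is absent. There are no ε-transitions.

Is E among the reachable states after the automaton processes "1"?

Start in {S}.
Read '1': {S} → {A, C, E}.
State E is in {A, C, E}.

Yes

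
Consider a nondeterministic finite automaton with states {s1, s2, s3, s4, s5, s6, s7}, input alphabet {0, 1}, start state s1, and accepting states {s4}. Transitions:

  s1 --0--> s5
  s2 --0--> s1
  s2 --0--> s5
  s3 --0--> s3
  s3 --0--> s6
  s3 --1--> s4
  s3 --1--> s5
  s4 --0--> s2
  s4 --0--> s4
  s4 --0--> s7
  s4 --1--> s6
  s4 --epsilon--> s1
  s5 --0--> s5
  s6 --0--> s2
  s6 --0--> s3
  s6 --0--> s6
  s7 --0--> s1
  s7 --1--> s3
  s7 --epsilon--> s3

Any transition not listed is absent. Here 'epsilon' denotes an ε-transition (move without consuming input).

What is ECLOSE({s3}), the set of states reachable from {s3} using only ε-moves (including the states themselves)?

{s3}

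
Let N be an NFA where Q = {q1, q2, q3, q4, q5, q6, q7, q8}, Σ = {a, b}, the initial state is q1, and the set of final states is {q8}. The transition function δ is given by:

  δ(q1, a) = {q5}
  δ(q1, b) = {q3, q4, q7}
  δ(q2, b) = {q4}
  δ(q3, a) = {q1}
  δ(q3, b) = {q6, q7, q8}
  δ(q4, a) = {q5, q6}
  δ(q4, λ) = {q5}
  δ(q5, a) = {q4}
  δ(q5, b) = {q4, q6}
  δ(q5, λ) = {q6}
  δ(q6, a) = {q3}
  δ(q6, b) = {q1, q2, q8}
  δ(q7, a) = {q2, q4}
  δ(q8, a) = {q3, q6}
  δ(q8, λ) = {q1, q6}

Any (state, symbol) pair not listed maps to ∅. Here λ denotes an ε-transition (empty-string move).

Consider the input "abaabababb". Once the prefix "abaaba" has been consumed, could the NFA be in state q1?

Yes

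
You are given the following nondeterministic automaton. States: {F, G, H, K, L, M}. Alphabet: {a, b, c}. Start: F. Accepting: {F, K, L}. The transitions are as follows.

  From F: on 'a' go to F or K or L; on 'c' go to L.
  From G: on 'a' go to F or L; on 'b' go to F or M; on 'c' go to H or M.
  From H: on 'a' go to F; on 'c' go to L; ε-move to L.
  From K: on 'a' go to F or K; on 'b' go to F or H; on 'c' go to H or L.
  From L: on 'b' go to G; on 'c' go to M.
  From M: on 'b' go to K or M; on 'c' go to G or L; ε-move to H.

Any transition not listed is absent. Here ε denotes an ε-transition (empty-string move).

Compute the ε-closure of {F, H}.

Begin with {F, H}.
ε-move H → L; add L.

{F, H, L}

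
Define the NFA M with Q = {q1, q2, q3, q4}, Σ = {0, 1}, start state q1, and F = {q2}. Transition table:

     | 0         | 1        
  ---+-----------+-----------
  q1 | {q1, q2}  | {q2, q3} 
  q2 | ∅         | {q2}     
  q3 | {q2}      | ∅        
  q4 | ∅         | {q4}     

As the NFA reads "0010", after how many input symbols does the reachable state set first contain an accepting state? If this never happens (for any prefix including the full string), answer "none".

Start in {q1}.
Read '0': {q1} → {q1, q2}.
None of the earlier sets intersect F, but {q1, q2} does.

1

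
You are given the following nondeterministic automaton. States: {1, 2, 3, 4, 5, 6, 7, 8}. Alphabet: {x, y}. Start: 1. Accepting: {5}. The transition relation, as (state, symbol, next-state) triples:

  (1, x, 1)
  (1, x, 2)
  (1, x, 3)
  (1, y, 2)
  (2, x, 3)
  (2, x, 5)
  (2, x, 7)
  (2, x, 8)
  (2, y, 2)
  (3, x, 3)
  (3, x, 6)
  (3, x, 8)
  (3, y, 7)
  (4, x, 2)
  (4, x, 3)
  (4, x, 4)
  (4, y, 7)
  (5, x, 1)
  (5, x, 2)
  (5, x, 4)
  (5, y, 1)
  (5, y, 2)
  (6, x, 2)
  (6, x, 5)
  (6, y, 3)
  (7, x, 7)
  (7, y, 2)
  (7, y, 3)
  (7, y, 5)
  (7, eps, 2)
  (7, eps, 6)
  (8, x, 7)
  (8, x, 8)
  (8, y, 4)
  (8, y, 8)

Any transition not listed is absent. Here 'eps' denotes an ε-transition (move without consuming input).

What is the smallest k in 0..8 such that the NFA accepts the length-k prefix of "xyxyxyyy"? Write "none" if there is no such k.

Start in {1}.
Read 'x': 1→{1, 2, 3}; now {1, 2, 3}.
Read 'y': 1→{2}, 2→{2}, 3→{7}; union {2, 7}; ε-closure = {2, 6, 7}.
Read 'x': 2→{3, 5, 7, 8}, 6→{2, 5}, 7→{7}; union {2, 3, 5, 7, 8}; ε-closure = {2, 3, 5, 6, 7, 8}.
None of the earlier sets intersect F, but {2, 3, 5, 6, 7, 8} does.

3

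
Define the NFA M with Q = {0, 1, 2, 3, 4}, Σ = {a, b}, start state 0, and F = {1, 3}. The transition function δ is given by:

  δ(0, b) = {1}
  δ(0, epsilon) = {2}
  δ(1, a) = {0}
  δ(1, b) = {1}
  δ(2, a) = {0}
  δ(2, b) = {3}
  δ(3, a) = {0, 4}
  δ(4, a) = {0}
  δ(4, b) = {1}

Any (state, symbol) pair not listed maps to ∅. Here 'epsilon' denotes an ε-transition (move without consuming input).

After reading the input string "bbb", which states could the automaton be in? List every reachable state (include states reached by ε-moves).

{1}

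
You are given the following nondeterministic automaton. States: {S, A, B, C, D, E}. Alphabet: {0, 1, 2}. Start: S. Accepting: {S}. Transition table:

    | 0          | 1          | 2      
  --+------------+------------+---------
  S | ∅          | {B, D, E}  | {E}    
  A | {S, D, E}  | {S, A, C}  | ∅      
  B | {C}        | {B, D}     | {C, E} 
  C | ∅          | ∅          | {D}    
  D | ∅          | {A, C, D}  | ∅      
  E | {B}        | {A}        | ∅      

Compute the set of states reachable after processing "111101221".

{A, C, D}

Start in {S}.
Read '1': {S} → {B, D, E}.
Read '1': {B, D, E} → {A, B, C, D}.
Read '1': {A, B, C, D} → {S, A, B, C, D}.
Read '1': {S, A, B, C, D} → {S, A, B, C, D, E}.
Read '0': {S, A, B, C, D, E} → {S, B, C, D, E}.
Read '1': {S, B, C, D, E} → {A, B, C, D, E}.
Read '2': {A, B, C, D, E} → {C, D, E}.
Read '2': {C, D, E} → {D}.
Read '1': {D} → {A, C, D}.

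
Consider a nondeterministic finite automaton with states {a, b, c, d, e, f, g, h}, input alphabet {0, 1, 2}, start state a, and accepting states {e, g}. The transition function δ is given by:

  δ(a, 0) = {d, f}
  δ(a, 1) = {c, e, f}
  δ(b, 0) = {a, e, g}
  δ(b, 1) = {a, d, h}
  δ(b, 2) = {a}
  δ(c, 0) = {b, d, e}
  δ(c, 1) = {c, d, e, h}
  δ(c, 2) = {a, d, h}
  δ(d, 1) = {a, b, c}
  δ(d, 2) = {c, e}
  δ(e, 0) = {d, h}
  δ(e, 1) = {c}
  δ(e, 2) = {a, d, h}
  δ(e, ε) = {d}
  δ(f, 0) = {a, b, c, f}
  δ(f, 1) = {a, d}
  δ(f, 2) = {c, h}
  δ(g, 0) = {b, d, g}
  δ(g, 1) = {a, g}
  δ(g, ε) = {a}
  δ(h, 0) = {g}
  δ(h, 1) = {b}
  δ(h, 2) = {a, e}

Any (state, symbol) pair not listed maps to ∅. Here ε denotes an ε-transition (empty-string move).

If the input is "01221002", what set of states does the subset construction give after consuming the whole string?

{a, c, d, e, h}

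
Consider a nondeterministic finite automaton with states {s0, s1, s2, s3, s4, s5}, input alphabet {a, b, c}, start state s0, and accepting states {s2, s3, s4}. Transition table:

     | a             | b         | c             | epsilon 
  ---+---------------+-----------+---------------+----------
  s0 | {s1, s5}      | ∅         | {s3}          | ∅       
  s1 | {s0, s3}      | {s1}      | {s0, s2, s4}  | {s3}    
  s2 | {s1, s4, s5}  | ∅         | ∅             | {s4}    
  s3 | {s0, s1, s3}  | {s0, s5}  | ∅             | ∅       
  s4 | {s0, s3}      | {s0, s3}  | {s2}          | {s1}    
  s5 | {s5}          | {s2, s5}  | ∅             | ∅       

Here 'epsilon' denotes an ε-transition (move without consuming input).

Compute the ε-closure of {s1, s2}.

Begin with {s1, s2}.
ε-move s1 → s3; add s3.
ε-move s2 → s4; add s4.

{s1, s2, s3, s4}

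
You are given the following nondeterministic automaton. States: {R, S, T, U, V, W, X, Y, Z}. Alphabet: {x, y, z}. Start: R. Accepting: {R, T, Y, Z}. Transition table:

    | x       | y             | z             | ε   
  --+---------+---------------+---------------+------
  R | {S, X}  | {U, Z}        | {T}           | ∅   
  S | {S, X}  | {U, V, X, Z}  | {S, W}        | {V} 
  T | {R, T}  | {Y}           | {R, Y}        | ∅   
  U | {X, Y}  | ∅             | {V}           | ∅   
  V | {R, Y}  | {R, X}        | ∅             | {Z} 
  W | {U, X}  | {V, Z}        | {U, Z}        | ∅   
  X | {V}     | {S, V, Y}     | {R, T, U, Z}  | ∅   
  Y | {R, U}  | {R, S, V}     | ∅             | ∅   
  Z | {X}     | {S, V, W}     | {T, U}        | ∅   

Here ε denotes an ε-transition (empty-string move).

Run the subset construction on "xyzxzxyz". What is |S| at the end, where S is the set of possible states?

Start in {R}.
Read 'x': {R} → {S, V, X, Z}.
Read 'y': {S, V, X, Z} → {R, S, U, V, W, X, Y, Z}.
Read 'z': {R, S, U, V, W, X, Y, Z} → {R, S, T, U, V, W, Z}.
Read 'x': {R, S, T, U, V, W, Z} → {R, S, T, U, V, X, Y, Z}.
Read 'z': {R, S, T, U, V, X, Y, Z} → {R, S, T, U, V, W, Y, Z}.
Read 'x': {R, S, T, U, V, W, Y, Z} → {R, S, T, U, V, X, Y, Z}.
Read 'y': {R, S, T, U, V, X, Y, Z} → {R, S, U, V, W, X, Y, Z}.
Read 'z': {R, S, U, V, W, X, Y, Z} → {R, S, T, U, V, W, Z}.
That set has 7 states.

7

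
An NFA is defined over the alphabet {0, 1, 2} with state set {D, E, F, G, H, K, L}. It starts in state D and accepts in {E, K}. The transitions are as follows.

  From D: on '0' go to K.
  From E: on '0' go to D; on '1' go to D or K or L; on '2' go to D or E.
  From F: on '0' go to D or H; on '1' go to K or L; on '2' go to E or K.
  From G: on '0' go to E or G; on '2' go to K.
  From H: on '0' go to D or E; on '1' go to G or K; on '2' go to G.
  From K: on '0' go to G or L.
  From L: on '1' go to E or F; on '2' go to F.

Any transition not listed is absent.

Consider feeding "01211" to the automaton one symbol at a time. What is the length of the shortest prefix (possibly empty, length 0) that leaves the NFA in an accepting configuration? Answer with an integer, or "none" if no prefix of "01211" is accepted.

Start in {D}.
Read '0': {D} → {K}.
None of the earlier sets intersect F, but {K} does.

1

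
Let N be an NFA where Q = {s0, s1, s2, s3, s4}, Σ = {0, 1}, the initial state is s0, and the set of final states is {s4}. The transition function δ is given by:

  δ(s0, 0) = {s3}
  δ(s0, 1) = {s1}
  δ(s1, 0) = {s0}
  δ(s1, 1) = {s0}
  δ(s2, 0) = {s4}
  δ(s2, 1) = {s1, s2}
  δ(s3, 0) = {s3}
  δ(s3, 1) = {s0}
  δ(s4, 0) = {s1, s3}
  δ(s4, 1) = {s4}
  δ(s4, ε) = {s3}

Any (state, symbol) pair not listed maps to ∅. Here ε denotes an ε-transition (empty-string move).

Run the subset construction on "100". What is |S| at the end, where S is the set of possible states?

Start in {s0}.
Read '1': s0→{s1}; now {s1}.
Read '0': s1→{s0}; now {s0}.
Read '0': s0→{s3}; now {s3}.
That set has 1 state.

1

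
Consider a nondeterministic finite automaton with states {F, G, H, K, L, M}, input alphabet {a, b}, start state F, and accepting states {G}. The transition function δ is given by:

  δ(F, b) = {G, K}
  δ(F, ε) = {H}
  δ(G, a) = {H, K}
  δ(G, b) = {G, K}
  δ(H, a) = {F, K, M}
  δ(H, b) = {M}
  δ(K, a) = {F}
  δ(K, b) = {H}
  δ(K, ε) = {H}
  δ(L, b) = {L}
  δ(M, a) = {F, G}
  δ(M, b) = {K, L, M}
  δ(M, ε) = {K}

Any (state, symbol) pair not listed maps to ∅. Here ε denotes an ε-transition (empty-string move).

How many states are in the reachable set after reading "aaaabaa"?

5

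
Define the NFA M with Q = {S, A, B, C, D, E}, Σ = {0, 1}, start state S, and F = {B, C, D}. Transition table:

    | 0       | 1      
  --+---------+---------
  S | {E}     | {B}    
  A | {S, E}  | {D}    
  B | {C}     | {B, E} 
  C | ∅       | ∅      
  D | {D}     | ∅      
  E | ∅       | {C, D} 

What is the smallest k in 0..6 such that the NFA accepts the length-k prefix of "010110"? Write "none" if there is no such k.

2

Start in {S}.
Read '0': {S} → {E}.
Read '1': {E} → {C, D}.
None of the earlier sets intersect F, but {C, D} does.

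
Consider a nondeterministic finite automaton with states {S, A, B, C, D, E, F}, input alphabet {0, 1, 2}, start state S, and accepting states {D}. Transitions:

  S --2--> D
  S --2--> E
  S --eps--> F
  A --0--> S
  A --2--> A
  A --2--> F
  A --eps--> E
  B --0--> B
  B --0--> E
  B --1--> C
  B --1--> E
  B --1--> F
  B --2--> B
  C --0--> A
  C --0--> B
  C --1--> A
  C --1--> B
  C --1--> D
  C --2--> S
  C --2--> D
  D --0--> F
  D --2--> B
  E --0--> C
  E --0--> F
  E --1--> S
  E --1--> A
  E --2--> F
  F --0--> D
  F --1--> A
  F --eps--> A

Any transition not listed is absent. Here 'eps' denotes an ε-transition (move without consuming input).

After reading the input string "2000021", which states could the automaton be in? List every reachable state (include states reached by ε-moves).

Start: ε-closure({S}) = {S, A, E, F}.
Read '2': {S, A, E, F} → {A, D, E, F}.
Read '0': {A, D, E, F} → {S, A, C, D, E, F}.
Read '0': {S, A, C, D, E, F} → {S, A, B, C, D, E, F}.
Read '0': {S, A, B, C, D, E, F} → {S, A, B, C, D, E, F}.
Read '0': {S, A, B, C, D, E, F} → {S, A, B, C, D, E, F}.
Read '2': {S, A, B, C, D, E, F} → {S, A, B, D, E, F}.
Read '1': {S, A, B, D, E, F} → {S, A, C, E, F}.

{S, A, C, E, F}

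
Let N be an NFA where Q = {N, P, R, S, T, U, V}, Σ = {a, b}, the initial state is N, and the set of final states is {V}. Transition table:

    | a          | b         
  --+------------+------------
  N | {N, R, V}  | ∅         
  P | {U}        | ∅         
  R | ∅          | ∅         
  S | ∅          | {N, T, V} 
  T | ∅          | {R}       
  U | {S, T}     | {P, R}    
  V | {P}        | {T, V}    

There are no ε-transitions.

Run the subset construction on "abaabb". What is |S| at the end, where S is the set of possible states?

0

Start in {N}.
Read 'a': {N} → {N, R, V}.
Read 'b': {N, R, V} → {T, V}.
Read 'a': {T, V} → {P}.
Read 'a': {P} → {U}.
Read 'b': {U} → {P, R}.
Read 'b': {P, R} → ∅.
That set has 0 states.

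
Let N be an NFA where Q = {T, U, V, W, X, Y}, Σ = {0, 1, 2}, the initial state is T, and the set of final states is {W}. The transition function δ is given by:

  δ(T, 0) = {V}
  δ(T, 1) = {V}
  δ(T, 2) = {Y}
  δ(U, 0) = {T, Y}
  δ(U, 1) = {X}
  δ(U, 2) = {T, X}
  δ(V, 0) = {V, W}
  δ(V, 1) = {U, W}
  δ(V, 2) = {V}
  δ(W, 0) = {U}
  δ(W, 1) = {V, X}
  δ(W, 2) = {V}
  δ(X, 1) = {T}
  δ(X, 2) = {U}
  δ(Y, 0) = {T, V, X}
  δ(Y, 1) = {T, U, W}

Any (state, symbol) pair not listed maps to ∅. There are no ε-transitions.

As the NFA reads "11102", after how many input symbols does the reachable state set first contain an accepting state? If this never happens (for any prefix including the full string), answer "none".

Start in {T}.
Read '1': {T} → {V}.
Read '1': {V} → {U, W}.
None of the earlier sets intersect F, but {U, W} does.

2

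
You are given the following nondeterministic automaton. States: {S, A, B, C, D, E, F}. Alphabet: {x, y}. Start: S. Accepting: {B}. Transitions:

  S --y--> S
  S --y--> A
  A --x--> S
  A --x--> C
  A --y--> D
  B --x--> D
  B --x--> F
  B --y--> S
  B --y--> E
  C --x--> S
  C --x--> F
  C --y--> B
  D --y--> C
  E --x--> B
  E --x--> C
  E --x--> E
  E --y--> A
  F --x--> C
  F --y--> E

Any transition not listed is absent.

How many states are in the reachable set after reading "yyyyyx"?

6

Start in {S}.
Read 'y': S→{S, A}; now {S, A}.
Read 'y': S→{S, A}, A→{D}; now {S, A, D}.
Read 'y': S→{S, A}, A→{D}, D→{C}; now {S, A, C, D}.
Read 'y': S→{S, A}, A→{D}, C→{B}, D→{C}; now {S, A, B, C, D}.
Read 'y': S→{S, A}, A→{D}, B→{S, E}, C→{B}, D→{C}; now {S, A, B, C, D, E}.
Read 'x': S→∅, A→{S, C}, B→{D, F}, C→{S, F}, D→∅, E→{B, C, E}; now {S, B, C, D, E, F}.
That set has 6 states.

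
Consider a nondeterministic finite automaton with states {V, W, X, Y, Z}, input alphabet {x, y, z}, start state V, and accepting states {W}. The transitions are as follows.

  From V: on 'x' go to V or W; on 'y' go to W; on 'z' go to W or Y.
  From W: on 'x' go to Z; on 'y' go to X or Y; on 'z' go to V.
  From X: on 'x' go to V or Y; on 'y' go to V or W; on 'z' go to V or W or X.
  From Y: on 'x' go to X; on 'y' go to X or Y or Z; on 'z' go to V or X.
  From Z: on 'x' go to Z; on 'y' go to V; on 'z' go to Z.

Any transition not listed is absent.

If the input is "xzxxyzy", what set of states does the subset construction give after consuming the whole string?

Start in {V}.
Read 'x': {V} → {V, W}.
Read 'z': {V, W} → {V, W, Y}.
Read 'x': {V, W, Y} → {V, W, X, Z}.
Read 'x': {V, W, X, Z} → {V, W, Y, Z}.
Read 'y': {V, W, Y, Z} → {V, W, X, Y, Z}.
Read 'z': {V, W, X, Y, Z} → {V, W, X, Y, Z}.
Read 'y': {V, W, X, Y, Z} → {V, W, X, Y, Z}.

{V, W, X, Y, Z}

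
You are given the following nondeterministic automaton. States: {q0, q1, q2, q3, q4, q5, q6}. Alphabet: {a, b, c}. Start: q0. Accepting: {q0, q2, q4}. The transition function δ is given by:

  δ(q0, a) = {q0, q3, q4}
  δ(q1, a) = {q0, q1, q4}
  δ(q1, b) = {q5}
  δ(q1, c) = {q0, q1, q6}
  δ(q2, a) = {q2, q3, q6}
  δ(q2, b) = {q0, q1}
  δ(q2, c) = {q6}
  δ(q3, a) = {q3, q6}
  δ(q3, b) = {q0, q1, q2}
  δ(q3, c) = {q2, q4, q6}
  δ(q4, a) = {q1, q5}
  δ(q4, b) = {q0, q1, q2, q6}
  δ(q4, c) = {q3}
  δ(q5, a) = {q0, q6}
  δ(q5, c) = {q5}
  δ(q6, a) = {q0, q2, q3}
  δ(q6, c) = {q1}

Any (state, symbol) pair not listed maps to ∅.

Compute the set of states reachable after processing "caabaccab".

Start in {q0}.
Read 'c': q0→∅; now ∅.
The set is empty and remains empty for the remaining 8 symbols.

∅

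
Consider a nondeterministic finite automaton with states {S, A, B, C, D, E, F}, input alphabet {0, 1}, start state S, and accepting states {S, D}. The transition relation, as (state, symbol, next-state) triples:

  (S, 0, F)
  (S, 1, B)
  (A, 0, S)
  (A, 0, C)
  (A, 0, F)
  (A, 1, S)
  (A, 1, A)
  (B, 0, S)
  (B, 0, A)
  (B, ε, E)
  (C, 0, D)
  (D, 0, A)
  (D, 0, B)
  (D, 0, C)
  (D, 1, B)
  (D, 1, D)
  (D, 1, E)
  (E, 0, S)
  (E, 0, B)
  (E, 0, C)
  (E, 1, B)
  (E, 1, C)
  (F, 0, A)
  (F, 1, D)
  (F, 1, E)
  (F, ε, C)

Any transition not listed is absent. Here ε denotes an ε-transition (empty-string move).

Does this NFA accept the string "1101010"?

Start in {S}.
Read '1': {S} → {B, E}.
Read '1': {B, E} → {B, C, E}.
Read '0': {B, C, E} → {S, A, B, C, D, E}.
Read '1': {S, A, B, C, D, E} → {S, A, B, C, D, E}.
Read '0': {S, A, B, C, D, E} → {S, A, B, C, D, E, F}.
Read '1': {S, A, B, C, D, E, F} → {S, A, B, C, D, E}.
Read '0': {S, A, B, C, D, E} → {S, A, B, C, D, E, F}.
The final set {S, A, B, C, D, E, F} contains the accepting states S, D.

Yes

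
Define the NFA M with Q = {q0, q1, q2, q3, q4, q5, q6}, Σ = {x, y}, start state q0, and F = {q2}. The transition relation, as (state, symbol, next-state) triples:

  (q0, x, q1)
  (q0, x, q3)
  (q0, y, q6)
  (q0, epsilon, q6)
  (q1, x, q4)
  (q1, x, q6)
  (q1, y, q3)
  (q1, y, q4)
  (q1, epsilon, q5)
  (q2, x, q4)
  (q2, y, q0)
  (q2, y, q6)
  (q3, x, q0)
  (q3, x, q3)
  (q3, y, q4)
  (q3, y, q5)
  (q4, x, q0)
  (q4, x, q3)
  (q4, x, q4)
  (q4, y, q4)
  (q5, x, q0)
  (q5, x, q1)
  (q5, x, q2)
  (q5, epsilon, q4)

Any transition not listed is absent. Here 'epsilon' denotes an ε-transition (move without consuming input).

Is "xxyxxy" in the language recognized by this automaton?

No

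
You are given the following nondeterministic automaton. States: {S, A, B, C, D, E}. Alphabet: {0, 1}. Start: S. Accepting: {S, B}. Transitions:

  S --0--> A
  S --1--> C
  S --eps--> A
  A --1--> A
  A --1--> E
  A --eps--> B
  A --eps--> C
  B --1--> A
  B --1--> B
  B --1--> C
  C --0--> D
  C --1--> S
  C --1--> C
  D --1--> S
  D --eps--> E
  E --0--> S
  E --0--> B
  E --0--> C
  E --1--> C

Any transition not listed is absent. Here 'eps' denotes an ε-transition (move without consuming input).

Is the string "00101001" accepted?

Start: ε-closure({S}) = {S, A, B, C}.
Read '0': {S, A, B, C} → {A, B, C, D, E}.
Read '0': {A, B, C, D, E} → {S, A, B, C, D, E}.
Read '1': {S, A, B, C, D, E} → {S, A, B, C, E}.
Read '0': {S, A, B, C, E} → {S, A, B, C, D, E}.
Read '1': {S, A, B, C, D, E} → {S, A, B, C, E}.
Read '0': {S, A, B, C, E} → {S, A, B, C, D, E}.
Read '0': {S, A, B, C, D, E} → {S, A, B, C, D, E}.
Read '1': {S, A, B, C, D, E} → {S, A, B, C, E}.
The final set {S, A, B, C, E} contains the accepting states S, B.

Yes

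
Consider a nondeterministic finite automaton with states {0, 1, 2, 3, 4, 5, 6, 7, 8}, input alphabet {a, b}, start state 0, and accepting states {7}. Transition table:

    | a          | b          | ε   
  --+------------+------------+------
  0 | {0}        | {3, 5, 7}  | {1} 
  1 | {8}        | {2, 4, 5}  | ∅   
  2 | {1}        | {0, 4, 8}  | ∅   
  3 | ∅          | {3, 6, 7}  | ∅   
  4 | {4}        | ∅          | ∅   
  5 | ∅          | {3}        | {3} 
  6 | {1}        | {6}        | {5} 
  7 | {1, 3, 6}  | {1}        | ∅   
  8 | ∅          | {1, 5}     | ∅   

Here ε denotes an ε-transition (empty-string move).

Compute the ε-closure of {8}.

{8}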